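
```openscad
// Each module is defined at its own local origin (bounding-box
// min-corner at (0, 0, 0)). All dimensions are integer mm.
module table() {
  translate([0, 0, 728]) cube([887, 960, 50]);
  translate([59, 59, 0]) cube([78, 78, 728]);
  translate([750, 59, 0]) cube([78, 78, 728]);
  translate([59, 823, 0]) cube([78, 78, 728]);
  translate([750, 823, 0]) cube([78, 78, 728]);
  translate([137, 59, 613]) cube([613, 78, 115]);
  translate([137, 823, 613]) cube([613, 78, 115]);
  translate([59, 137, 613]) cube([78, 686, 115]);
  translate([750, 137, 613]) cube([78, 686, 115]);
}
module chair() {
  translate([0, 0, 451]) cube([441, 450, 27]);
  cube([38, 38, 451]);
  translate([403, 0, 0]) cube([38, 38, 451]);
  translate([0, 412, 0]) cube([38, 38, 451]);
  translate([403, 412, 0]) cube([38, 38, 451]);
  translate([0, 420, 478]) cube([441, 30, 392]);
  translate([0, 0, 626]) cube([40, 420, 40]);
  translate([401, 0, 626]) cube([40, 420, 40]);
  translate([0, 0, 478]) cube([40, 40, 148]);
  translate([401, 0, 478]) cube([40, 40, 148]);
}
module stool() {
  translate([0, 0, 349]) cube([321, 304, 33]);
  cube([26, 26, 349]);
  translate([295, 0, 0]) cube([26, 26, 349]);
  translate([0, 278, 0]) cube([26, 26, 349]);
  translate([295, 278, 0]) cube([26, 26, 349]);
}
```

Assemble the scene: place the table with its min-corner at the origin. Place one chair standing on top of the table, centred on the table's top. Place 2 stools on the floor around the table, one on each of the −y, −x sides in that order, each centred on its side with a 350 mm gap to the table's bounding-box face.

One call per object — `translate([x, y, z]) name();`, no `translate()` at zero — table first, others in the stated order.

table();
translate([223, 255, 778]) chair();
translate([283, -654, 0]) stool();
translate([-671, 328, 0]) stool();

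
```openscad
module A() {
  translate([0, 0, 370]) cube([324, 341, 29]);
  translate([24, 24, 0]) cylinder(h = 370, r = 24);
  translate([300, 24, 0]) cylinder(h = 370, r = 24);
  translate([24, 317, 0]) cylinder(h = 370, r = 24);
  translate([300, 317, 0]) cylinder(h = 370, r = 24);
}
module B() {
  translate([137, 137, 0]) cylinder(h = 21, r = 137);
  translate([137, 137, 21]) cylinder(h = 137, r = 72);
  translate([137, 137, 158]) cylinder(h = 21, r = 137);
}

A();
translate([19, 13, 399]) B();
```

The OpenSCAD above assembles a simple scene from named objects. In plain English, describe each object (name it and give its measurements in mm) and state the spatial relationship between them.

A is a simple wooden stool: a rectangular seat 324 mm (x) by 341 mm (y), 29 mm thick, top face at z = 399 mm, on four round legs, each 48 mm in diameter. The legs rest on z = 0, each leg's axis is inset half a diameter from the nearest pair of seat edges (so the leg's bounding box is flush with the corner).

B is a spool: two coaxial disc flanges of radius 137 mm and thickness 21 mm, joined by a core cylinder of radius 72 mm and height 137 mm. The lower flange rests on z = 0 and the three cylinders share a vertical axis.

The spool is on top of the stool.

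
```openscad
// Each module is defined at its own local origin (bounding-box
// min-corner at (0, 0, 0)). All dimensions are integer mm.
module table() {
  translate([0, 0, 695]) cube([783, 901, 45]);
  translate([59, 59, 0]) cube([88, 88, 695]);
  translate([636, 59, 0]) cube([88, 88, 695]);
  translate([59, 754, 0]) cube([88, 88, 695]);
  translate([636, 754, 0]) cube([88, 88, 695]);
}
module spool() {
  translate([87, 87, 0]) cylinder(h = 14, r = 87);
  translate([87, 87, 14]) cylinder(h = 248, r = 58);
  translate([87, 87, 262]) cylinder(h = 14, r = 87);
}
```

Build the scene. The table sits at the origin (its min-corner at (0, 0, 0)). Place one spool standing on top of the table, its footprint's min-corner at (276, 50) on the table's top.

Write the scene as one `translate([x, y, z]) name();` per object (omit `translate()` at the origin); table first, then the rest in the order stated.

table();
translate([276, 50, 740]) spool();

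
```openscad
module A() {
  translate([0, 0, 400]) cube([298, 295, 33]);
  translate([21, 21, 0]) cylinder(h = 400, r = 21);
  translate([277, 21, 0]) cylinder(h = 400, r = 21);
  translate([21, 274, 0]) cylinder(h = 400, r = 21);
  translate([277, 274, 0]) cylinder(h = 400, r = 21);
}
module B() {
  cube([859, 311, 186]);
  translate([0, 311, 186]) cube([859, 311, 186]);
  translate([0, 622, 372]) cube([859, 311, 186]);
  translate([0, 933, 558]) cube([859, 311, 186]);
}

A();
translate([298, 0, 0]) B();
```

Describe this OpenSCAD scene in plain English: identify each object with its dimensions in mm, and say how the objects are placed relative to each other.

A is a four-legged stool. The seat is a 298×295×33 mm slab whose top surface is at z = 433 mm; four round legs, each 42 mm in diameter, run from the floor (z = 0) to the underside of the seat, each leg's axis is inset half a diameter from the nearest pair of seat edges (so the leg's bounding box is flush with the corner).

B is a run of 4 identical solid stair steps. Each tread is 859×311 mm and each step block is 186 mm high. Step 1 rests on the floor; step k is offset from step 1 by (k−1)×311 mm in y and (k−1)×186 mm in z.

The staircase is against the stool's +x side, with their −y faces flush.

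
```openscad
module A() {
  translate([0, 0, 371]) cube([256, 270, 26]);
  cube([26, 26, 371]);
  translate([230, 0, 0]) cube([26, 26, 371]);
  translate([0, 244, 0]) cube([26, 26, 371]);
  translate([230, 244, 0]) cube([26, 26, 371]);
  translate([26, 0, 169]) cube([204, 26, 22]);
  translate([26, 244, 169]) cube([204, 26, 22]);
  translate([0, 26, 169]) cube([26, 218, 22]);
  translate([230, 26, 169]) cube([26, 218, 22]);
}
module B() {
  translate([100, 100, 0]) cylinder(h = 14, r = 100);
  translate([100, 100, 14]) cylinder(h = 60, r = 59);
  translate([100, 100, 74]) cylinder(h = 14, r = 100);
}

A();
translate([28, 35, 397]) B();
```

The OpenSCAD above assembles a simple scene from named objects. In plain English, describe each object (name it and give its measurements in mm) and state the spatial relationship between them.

A is a four-legged stool. The seat is a 256×270×26 mm slab whose top surface is at z = 397 mm; four square legs, each 26×26 mm in cross-section, run from the floor (z = 0) to the underside of the seat, each flush with a corner of the seat. Four stretchers, 26 mm wide and 22 mm tall, connect adjacent legs with their undersides at z = 169 mm, each running between the inner faces of the legs it joins and aligned with the legs' outer faces on the other axis.

B is a spool: two coaxial disc flanges of radius 100 mm and thickness 14 mm, joined by a core cylinder of radius 59 mm and height 60 mm. The lower flange rests on z = 0 and the three cylinders share a vertical axis.

The spool is on top of the stool, centred.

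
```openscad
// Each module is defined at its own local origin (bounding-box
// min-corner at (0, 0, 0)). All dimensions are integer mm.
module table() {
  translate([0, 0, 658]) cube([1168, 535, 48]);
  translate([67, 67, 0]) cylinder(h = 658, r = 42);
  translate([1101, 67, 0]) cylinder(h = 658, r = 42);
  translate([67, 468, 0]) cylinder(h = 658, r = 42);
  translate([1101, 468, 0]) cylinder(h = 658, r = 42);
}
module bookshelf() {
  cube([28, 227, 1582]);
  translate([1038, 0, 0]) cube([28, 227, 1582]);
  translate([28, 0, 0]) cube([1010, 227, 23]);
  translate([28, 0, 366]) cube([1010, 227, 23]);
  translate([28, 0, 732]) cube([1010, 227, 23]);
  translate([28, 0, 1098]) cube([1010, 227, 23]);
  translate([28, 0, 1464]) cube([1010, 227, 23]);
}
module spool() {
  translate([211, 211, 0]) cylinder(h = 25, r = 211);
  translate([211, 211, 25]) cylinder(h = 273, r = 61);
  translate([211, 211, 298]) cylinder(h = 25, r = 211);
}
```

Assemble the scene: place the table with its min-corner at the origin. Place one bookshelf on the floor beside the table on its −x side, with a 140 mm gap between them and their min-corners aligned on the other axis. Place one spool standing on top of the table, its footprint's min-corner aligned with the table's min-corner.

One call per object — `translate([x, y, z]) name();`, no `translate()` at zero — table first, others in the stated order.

table();
translate([-1206, 0, 0]) bookshelf();
translate([0, 0, 706]) spool();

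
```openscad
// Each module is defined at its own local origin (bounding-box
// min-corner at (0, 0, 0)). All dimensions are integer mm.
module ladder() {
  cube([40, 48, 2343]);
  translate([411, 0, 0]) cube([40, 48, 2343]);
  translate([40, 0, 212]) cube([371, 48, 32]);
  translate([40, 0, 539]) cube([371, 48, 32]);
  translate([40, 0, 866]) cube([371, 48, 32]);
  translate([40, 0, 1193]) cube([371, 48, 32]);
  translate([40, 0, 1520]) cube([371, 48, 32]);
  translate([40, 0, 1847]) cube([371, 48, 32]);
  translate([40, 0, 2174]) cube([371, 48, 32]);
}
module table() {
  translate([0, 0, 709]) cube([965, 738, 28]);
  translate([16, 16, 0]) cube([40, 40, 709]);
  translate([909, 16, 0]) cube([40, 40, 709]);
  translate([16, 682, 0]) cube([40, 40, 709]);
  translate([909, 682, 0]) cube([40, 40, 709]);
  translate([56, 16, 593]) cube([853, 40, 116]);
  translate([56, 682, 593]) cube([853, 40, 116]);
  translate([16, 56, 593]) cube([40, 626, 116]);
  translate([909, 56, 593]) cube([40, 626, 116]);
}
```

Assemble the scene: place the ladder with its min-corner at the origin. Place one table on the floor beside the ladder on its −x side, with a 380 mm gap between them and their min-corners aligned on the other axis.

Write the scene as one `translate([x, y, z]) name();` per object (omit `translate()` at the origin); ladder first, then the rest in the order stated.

ladder();
translate([-1345, 0, 0]) table();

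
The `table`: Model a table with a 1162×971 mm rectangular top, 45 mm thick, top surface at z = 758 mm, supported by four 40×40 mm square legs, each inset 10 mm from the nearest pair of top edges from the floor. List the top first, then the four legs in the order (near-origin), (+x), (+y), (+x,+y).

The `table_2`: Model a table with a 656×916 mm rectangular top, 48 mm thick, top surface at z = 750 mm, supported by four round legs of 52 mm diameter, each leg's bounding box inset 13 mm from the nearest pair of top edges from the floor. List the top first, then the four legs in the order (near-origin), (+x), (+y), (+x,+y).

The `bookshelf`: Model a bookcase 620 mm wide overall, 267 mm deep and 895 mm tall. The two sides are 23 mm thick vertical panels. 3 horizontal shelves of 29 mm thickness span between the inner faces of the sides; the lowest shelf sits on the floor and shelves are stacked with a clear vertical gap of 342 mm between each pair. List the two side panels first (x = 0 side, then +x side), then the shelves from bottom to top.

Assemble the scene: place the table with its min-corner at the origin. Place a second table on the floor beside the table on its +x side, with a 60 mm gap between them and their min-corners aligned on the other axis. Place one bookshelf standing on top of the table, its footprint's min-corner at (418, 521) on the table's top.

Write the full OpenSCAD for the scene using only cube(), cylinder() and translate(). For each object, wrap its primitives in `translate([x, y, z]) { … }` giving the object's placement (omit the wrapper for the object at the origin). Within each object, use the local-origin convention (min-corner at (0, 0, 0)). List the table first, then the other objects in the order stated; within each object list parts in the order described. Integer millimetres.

translate([0, 0, 713]) cube([1162, 971, 45]);
translate([10, 10, 0]) cube([40, 40, 713]);
translate([1112, 10, 0]) cube([40, 40, 713]);
translate([10, 921, 0]) cube([40, 40, 713]);
translate([1112, 921, 0]) cube([40, 40, 713]);
translate([1222, 0, 0]) {
  translate([0, 0, 702]) cube([656, 916, 48]);
  translate([39, 39, 0]) cylinder(h = 702, r = 26);
  translate([617, 39, 0]) cylinder(h = 702, r = 26);
  translate([39, 877, 0]) cylinder(h = 702, r = 26);
  translate([617, 877, 0]) cylinder(h = 702, r = 26);
}
translate([418, 521, 758]) {
  cube([23, 267, 895]);
  translate([597, 0, 0]) cube([23, 267, 895]);
  translate([23, 0, 0]) cube([574, 267, 29]);
  translate([23, 0, 371]) cube([574, 267, 29]);
  translate([23, 0, 742]) cube([574, 267, 29]);
}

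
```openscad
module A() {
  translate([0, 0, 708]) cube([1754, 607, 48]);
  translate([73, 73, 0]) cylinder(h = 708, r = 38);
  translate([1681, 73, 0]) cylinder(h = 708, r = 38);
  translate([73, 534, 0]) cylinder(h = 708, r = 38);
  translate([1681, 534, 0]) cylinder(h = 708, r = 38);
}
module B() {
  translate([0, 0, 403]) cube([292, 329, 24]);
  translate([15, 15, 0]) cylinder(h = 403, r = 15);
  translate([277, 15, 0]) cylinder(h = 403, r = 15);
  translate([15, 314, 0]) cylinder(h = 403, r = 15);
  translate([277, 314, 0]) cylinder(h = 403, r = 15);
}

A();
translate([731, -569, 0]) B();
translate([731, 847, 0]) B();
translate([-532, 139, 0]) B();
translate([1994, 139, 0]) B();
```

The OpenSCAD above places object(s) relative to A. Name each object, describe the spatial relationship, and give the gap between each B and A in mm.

A is a table. B is a stool. Four stools sit around the table at the −y, +y, −x, +x sides. The gap between each stool and the table is 240 mm.

Each stool's nearest face is 240 mm from the table's bounding box.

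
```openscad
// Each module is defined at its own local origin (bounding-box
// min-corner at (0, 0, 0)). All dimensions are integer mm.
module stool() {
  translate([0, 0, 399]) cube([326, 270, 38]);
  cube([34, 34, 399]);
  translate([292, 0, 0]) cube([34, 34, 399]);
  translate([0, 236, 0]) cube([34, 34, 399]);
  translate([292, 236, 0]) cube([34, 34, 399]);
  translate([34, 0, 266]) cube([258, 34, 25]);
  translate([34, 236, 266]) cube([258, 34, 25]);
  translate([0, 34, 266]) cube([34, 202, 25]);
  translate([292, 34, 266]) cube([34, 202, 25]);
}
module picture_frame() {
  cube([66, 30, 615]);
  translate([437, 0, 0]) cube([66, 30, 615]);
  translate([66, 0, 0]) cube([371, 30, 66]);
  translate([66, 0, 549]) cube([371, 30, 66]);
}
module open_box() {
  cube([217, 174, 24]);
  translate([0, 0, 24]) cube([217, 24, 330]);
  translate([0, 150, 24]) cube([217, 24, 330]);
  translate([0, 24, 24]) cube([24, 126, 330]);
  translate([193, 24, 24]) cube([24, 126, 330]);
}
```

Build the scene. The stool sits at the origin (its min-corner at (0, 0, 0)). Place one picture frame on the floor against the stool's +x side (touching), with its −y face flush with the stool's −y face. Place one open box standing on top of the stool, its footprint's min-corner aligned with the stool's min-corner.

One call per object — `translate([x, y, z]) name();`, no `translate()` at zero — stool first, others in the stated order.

stool();
translate([326, 0, 0]) picture_frame();
translate([0, 0, 437]) open_box();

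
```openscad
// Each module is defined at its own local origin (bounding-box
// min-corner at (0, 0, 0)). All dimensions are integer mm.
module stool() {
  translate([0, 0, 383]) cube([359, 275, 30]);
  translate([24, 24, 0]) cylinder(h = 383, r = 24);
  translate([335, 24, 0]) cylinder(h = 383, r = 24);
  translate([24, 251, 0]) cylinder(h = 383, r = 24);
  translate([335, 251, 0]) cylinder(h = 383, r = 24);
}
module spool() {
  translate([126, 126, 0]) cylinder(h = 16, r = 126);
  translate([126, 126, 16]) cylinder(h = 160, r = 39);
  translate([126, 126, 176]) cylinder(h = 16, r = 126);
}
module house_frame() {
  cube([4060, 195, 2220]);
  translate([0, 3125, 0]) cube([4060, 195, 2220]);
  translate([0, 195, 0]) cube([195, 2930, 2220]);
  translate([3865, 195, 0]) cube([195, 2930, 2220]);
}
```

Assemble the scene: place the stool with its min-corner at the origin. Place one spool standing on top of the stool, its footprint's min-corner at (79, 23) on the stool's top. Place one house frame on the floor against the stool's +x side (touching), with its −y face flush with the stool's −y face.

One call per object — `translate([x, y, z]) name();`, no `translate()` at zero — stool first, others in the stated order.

stool();
translate([79, 23, 413]) spool();
translate([359, 0, 0]) house_frame();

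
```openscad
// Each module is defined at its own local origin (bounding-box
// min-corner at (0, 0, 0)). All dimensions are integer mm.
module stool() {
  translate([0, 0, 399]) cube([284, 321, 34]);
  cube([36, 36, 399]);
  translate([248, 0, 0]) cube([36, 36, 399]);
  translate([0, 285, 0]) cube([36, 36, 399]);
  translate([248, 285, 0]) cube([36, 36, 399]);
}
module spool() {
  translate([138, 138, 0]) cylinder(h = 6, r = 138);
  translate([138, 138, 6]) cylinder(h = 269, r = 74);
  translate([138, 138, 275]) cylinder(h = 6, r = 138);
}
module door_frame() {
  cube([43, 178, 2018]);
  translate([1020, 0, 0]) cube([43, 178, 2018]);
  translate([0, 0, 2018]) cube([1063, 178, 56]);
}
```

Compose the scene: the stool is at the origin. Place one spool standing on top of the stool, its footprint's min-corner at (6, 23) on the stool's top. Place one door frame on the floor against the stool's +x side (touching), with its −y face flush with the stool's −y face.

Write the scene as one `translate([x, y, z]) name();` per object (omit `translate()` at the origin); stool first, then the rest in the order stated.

stool();
translate([6, 23, 433]) spool();
translate([284, 0, 0]) door_frame();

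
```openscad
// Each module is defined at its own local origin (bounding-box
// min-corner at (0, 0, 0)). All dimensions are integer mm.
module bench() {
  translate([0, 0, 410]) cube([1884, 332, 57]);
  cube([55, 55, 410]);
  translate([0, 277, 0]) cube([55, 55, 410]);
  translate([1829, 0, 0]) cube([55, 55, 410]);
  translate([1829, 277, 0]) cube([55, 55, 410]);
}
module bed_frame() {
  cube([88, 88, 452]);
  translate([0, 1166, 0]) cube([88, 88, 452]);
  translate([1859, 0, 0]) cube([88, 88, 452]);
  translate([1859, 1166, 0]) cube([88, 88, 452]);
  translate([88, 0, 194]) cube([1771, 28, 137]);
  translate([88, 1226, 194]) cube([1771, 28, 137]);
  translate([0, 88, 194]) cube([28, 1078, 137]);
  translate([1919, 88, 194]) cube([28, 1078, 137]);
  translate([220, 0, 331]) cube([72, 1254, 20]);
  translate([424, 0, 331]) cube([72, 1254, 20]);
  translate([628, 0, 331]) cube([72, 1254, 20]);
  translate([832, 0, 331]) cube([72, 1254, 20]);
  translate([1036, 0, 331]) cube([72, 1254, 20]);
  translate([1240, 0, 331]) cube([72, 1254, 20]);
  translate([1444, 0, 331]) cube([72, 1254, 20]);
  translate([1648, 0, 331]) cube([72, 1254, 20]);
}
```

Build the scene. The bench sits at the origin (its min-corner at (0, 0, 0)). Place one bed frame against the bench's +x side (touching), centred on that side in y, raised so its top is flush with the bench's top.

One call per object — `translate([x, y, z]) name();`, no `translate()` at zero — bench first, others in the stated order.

bench();
translate([1884, -461, 15]) bed_frame();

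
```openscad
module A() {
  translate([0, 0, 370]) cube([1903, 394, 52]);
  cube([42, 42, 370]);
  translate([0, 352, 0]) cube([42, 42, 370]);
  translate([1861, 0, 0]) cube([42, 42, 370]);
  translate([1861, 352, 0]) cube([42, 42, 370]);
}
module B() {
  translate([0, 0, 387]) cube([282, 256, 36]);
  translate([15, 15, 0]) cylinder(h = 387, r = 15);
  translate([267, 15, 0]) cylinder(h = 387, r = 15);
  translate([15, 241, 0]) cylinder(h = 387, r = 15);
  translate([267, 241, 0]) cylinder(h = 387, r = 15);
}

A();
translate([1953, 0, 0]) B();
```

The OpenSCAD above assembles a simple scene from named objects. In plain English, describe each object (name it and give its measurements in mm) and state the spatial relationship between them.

A is a long wooden bench with a 1903 mm (x) × 394 mm (y) seat, 52 mm thick, its top surface 422 mm above the floor. Four 42 mm square legs at the seat corners, flush with the edges, run from z = 0 to the seat underside.

B is a four-legged stool. The seat is a 282×256×36 mm slab whose top surface is at z = 423 mm; four round legs, each 30 mm in diameter, run from the floor (z = 0) to the underside of the seat, each leg's axis is inset half a diameter from the nearest pair of seat edges (so the leg's bounding box is flush with the corner).

The stool is on the floor beside the bench on its +x side.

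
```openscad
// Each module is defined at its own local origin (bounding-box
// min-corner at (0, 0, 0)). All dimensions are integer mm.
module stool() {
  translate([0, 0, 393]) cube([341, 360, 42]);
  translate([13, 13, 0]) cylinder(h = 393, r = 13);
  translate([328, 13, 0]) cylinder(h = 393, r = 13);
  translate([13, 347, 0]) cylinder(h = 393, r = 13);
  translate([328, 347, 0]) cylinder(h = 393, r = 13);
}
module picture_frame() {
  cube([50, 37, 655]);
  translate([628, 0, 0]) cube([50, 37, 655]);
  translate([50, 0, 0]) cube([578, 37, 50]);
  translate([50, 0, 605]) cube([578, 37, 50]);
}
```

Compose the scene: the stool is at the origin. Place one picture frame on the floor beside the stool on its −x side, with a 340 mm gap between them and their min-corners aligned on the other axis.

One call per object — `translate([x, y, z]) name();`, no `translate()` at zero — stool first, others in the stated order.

stool();
translate([-1018, 0, 0]) picture_frame();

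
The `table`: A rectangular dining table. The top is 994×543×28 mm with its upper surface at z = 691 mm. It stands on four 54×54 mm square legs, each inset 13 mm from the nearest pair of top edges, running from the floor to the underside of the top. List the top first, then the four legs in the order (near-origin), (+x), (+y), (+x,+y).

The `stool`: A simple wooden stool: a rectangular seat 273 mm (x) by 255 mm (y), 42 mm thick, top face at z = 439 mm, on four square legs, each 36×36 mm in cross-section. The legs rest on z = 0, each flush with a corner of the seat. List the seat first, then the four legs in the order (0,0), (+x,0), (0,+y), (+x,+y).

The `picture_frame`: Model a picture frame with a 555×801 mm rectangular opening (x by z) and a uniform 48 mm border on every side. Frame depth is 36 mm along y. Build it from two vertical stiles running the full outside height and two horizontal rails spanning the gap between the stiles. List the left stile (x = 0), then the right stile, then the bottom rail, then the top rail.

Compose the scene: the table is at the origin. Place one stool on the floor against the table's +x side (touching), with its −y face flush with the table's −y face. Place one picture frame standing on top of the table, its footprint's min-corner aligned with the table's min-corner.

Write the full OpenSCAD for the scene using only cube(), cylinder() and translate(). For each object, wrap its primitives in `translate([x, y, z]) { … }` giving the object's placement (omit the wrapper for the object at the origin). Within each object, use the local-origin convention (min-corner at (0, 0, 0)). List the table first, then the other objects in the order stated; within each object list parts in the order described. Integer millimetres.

translate([0, 0, 663]) cube([994, 543, 28]);
translate([13, 13, 0]) cube([54, 54, 663]);
translate([927, 13, 0]) cube([54, 54, 663]);
translate([13, 476, 0]) cube([54, 54, 663]);
translate([927, 476, 0]) cube([54, 54, 663]);
translate([994, 0, 0]) {
  translate([0, 0, 397]) cube([273, 255, 42]);
  cube([36, 36, 397]);
  translate([237, 0, 0]) cube([36, 36, 397]);
  translate([0, 219, 0]) cube([36, 36, 397]);
  translate([237, 219, 0]) cube([36, 36, 397]);
}
translate([0, 0, 691]) {
  cube([48, 36, 897]);
  translate([603, 0, 0]) cube([48, 36, 897]);
  translate([48, 0, 0]) cube([555, 36, 48]);
  translate([48, 0, 849]) cube([555, 36, 48]);
}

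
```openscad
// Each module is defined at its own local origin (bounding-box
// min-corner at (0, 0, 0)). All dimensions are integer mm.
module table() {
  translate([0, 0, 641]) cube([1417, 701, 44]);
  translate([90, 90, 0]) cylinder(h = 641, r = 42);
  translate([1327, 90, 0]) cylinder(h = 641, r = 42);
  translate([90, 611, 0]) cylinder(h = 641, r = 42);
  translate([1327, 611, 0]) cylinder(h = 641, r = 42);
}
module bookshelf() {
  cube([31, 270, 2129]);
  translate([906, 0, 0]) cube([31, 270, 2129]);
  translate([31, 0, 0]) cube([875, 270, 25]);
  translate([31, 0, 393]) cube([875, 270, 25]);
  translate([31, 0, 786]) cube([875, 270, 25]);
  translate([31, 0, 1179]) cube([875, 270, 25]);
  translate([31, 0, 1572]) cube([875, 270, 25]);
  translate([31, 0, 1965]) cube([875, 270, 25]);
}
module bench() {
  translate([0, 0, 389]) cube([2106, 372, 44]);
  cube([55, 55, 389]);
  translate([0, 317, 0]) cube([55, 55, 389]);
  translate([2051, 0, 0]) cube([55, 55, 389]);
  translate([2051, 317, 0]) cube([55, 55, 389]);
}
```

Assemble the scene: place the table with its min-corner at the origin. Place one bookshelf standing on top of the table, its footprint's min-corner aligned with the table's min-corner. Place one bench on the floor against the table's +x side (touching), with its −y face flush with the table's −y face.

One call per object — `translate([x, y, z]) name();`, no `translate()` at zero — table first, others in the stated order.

table();
translate([0, 0, 685]) bookshelf();
translate([1417, 0, 0]) bench();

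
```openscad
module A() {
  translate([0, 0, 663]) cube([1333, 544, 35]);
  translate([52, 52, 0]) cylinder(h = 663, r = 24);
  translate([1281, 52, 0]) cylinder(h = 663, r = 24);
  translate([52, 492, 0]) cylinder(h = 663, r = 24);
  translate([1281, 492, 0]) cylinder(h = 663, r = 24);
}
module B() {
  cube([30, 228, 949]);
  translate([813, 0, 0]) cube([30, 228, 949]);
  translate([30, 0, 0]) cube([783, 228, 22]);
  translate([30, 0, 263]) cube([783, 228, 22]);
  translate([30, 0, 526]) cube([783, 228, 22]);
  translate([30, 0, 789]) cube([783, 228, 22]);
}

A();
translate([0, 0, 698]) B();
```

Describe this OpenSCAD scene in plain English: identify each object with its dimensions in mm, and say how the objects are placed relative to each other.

A is a table with a 1333×544 mm rectangular top, 35 mm thick, top surface at z = 698 mm, supported by four round legs of 48 mm diameter, each leg's bounding box inset 28 mm from the nearest pair of top edges, running from the floor.

B is an open bookshelf. Two side panels, each 30 mm thick, 228 mm deep and 949 mm tall, stand 843 mm apart (outside-to-outside). Between them sit 4 shelves, each 22 mm thick and 228 mm deep, spanning the full gap between the sides. The bottom shelf rests on the floor (its underside at z = 0) and the clear gap between one shelf's top and the next shelf's underside is 241 mm.

The bookshelf is on top of the table.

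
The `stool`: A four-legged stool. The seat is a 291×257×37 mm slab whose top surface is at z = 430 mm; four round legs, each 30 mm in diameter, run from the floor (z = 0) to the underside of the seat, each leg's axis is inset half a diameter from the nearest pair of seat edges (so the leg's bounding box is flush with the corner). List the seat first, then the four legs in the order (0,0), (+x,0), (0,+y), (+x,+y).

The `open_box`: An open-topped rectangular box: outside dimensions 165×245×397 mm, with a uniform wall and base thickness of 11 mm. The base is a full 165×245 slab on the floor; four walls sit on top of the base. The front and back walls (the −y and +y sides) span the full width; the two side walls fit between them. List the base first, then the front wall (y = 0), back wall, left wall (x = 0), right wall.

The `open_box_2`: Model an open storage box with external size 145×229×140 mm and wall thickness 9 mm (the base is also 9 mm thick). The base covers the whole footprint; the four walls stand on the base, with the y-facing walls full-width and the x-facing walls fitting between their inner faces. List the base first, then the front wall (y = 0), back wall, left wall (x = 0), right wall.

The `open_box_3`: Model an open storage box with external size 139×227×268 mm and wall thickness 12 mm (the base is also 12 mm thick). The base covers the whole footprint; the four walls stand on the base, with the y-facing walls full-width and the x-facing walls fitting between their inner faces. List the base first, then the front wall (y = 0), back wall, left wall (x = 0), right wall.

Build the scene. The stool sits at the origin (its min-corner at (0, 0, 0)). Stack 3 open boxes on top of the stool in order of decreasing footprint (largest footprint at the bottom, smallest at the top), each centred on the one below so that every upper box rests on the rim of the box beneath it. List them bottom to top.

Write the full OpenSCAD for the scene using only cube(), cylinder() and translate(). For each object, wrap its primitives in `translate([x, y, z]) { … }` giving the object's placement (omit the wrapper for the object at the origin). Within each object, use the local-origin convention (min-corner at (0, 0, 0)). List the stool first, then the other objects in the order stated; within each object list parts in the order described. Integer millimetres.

translate([0, 0, 393]) cube([291, 257, 37]);
translate([15, 15, 0]) cylinder(h = 393, r = 15);
translate([276, 15, 0]) cylinder(h = 393, r = 15);
translate([15, 242, 0]) cylinder(h = 393, r = 15);
translate([276, 242, 0]) cylinder(h = 393, r = 15);
translate([63, 6, 430]) {
  cube([165, 245, 11]);
  translate([0, 0, 11]) cube([165, 11, 386]);
  translate([0, 234, 11]) cube([165, 11, 386]);
  translate([0, 11, 11]) cube([11, 223, 386]);
  translate([154, 11, 11]) cube([11, 223, 386]);
}
translate([73, 14, 827]) {
  cube([145, 229, 9]);
  translate([0, 0, 9]) cube([145, 9, 131]);
  translate([0, 220, 9]) cube([145, 9, 131]);
  translate([0, 9, 9]) cube([9, 211, 131]);
  translate([136, 9, 9]) cube([9, 211, 131]);
}
translate([76, 15, 967]) {
  cube([139, 227, 12]);
  translate([0, 0, 12]) cube([139, 12, 256]);
  translate([0, 215, 12]) cube([139, 12, 256]);
  translate([0, 12, 12]) cube([12, 203, 256]);
  translate([127, 12, 12]) cube([12, 203, 256]);
}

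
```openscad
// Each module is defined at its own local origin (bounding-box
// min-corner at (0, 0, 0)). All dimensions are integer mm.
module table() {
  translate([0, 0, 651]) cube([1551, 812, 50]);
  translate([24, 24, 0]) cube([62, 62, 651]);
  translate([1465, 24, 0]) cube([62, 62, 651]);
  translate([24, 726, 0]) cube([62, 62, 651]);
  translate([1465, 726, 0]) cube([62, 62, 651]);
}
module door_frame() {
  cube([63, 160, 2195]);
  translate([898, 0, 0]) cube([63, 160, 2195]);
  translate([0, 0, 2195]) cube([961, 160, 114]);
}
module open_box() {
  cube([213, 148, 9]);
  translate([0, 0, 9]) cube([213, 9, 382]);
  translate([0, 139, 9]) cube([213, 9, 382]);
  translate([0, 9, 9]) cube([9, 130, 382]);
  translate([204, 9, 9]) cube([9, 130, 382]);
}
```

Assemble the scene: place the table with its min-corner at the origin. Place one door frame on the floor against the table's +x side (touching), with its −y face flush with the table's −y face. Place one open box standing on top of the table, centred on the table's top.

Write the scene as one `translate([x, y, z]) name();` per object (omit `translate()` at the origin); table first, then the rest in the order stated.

table();
translate([1551, 0, 0]) door_frame();
translate([669, 332, 701]) open_box();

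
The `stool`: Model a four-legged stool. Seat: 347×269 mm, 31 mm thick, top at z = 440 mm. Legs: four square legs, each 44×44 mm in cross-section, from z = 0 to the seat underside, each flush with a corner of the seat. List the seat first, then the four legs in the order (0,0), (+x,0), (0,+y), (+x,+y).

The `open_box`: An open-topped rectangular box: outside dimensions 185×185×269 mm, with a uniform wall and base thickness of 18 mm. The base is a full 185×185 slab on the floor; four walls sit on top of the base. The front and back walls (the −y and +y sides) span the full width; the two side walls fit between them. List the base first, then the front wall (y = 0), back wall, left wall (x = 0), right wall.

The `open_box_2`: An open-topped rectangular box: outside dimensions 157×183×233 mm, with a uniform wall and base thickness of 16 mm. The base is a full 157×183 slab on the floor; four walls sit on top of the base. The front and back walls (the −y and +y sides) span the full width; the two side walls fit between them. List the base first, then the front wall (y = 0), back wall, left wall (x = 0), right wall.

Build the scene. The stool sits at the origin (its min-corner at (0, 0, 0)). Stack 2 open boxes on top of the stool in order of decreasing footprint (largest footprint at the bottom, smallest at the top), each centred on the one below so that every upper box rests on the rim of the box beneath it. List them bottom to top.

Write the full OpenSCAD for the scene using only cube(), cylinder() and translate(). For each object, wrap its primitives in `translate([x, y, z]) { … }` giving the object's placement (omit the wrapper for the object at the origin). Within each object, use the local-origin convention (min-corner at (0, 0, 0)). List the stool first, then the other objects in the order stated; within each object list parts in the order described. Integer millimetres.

translate([0, 0, 409]) cube([347, 269, 31]);
cube([44, 44, 409]);
translate([303, 0, 0]) cube([44, 44, 409]);
translate([0, 225, 0]) cube([44, 44, 409]);
translate([303, 225, 0]) cube([44, 44, 409]);
translate([81, 42, 440]) {
  cube([185, 185, 18]);
  translate([0, 0, 18]) cube([185, 18, 251]);
  translate([0, 167, 18]) cube([185, 18, 251]);
  translate([0, 18, 18]) cube([18, 149, 251]);
  translate([167, 18, 18]) cube([18, 149, 251]);
}
translate([95, 43, 709]) {
  cube([157, 183, 16]);
  translate([0, 0, 16]) cube([157, 16, 217]);
  translate([0, 167, 16]) cube([157, 16, 217]);
  translate([0, 16, 16]) cube([16, 151, 217]);
  translate([141, 16, 16]) cube([16, 151, 217]);
}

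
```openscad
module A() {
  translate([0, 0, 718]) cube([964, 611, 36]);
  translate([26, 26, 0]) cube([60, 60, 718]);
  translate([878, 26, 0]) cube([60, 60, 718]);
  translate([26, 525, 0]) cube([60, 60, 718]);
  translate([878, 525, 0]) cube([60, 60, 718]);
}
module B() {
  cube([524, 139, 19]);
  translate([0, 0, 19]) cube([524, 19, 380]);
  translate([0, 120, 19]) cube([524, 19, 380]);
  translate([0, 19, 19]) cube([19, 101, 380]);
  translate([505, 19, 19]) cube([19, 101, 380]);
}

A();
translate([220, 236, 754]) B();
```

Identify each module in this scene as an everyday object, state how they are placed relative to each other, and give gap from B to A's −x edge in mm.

A is a table. B is an open box. The open box is on top of the table, centred. The gap from the open box to the table's −x edge is 220 mm.

The open box's min-x is at 220; the table's min-x is 0; gap = 220 mm.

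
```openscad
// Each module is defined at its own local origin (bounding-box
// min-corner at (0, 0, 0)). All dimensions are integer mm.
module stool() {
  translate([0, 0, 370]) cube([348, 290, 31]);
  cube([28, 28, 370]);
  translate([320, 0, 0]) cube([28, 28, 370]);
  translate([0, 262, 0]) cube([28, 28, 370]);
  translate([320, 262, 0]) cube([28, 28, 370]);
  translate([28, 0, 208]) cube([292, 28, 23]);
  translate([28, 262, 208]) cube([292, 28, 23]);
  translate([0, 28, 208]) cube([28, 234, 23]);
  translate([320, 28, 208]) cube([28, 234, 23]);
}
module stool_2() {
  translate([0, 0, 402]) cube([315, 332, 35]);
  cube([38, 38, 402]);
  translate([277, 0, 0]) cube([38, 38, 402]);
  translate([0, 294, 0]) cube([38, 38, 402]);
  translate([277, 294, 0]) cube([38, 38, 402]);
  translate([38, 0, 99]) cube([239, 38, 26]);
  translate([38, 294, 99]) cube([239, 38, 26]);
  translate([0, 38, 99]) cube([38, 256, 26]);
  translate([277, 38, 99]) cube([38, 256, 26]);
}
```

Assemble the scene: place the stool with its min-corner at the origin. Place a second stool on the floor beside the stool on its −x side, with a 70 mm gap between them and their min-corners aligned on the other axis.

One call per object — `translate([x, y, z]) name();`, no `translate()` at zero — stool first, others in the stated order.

stool();
translate([-385, 0, 0]) stool_2();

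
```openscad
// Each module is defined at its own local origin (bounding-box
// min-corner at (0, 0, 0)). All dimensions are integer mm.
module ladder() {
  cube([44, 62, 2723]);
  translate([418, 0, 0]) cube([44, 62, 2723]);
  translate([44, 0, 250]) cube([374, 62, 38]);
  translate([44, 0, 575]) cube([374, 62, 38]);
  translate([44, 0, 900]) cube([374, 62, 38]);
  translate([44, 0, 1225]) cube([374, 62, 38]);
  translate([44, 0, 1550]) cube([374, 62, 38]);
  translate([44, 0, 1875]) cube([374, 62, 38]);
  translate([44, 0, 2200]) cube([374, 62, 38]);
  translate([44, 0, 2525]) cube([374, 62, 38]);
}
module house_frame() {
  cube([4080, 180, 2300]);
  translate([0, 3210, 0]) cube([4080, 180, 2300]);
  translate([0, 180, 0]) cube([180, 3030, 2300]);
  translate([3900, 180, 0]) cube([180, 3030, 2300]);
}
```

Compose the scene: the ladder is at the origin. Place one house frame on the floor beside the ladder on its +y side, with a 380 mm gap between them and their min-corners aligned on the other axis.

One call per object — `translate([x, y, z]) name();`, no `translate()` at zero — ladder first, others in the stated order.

ladder();
translate([0, 442, 0]) house_frame();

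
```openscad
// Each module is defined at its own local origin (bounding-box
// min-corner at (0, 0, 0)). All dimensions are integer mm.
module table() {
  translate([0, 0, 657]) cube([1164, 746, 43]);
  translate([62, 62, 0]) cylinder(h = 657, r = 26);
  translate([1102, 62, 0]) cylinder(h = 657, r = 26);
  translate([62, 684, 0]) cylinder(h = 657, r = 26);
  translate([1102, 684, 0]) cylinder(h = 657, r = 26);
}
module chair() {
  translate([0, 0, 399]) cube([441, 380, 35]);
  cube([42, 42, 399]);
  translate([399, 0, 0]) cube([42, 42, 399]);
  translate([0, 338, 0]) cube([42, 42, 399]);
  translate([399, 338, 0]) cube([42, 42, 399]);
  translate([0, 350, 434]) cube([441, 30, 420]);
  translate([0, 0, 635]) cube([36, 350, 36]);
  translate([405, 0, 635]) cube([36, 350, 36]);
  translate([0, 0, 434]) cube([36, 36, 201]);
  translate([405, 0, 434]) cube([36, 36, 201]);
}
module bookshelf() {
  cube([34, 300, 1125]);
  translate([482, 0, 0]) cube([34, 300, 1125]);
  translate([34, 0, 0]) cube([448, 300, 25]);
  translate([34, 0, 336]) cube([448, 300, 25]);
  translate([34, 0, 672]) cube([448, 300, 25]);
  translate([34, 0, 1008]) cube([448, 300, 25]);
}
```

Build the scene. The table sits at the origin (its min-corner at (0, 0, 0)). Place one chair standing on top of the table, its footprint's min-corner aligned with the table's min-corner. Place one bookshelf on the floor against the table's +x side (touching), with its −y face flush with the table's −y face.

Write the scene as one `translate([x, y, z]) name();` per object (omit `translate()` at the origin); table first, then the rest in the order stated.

table();
translate([0, 0, 700]) chair();
translate([1164, 0, 0]) bookshelf();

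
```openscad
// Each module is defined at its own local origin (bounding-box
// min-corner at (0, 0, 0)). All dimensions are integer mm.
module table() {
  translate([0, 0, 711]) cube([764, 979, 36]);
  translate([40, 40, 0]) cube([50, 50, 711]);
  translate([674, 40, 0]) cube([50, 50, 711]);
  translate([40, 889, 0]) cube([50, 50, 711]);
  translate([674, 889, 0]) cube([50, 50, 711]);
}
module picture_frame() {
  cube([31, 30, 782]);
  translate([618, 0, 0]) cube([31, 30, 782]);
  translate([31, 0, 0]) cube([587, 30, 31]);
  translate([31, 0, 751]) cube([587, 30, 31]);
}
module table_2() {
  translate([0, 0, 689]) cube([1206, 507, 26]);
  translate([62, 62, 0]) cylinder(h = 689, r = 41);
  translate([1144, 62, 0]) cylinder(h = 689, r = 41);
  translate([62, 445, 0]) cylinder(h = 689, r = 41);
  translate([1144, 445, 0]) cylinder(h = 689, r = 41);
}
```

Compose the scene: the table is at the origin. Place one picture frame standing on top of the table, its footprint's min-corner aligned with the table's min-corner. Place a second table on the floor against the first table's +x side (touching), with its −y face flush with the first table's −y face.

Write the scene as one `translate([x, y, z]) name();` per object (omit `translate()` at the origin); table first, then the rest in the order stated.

table();
translate([0, 0, 747]) picture_frame();
translate([764, 0, 0]) table_2();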